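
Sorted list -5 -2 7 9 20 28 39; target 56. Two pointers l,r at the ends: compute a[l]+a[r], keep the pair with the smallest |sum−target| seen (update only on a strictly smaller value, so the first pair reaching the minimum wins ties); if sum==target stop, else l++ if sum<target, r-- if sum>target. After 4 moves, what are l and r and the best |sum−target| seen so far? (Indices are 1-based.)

l=5, r=7, best |Δ|=8

l=1 r=7: -5+39=34 d=22 *, l++
l=2 r=7: -2+39=37 d=19 *, l++
l=3 r=7: 7+39=46 d=10 *, l++
l=4 r=7: 9+39=48 d=8 *, l++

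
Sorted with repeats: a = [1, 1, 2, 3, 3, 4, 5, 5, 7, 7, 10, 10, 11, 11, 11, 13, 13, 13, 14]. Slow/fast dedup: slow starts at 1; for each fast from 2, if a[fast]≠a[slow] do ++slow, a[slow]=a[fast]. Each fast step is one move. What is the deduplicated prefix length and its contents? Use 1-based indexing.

(s=1,f=2) a[fast]=1=a[slow] dup → fast++
(s=1,f=3) a[fast]=2≠a[slow]=1 write a[2]=2 → slow++,fast++
(s=2,f=4) a[fast]=3≠a[slow]=2 write a[3]=3 → slow++,fast++
(s=3,f=5) a[fast]=3=a[slow] dup → fast++
(s=3,f=6) a[fast]=4≠a[slow]=3 write a[4]=4 → slow++,fast++
(s=4,f=7) a[fast]=5≠a[slow]=4 write a[5]=5 → slow++,fast++
(s=5,f=8) a[fast]=5=a[slow] dup → fast++
(s=5,f=9) a[fast]=7≠a[slow]=5 write a[6]=7 → slow++,fast++
(s=6,f=10) a[fast]=7=a[slow] dup → fast++
(s=6,f=11) a[fast]=10≠a[slow]=7 write a[7]=10 → slow++,fast++
(s=7,f=12) a[fast]=10=a[slow] dup → fast++
(s=7,f=13) a[fast]=11≠a[slow]=10 write a[8]=11 → slow++,fast++
(s=8,f=14) a[fast]=11=a[slow] dup → fast++
(s=8,f=15) a[fast]=11=a[slow] dup → fast++
(s=8,f=16) a[fast]=13≠a[slow]=11 write a[9]=13 → slow++,fast++
(s=9,f=17) a[fast]=13=a[slow] dup → fast++
(s=9,f=18) a[fast]=13=a[slow] dup → fast++
(s=9,f=19) a[fast]=14≠a[slow]=13 write a[10]=14 → slow++,fast++

length 10; prefix = [1, 2, 3, 4, 5, 7, 10, 11, 13, 14]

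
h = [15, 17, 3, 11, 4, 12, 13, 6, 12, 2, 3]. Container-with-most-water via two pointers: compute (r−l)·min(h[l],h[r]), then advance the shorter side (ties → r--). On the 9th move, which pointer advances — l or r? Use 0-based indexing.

l=0 r=10: min(15,3)*10=30 best=30 *, r--
l=0 r=9: min(15,2)*9=18 best=30, r--
l=0 r=8: min(15,12)*8=96 best=96 *, r--
l=0 r=7: min(15,6)*7=42 best=96, r--
l=0 r=6: min(15,13)*6=78 best=96, r--
l=0 r=5: min(15,12)*5=60 best=96, r--
l=0 r=4: min(15,4)*4=16 best=96, r--
l=0 r=3: min(15,11)*3=33 best=96, r--
l=0 r=2: min(15,3)*2=6 best=96, r--

r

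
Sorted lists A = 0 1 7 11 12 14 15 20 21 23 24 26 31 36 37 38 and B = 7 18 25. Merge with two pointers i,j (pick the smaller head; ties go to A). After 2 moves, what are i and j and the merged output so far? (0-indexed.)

i=2, j=0, merged so far=[0, 1]

i=0 j=0: A[i]=0<=B[j]=7 take 0, i++
i=1 j=0: A[i]=1<=B[j]=7 take 1, i++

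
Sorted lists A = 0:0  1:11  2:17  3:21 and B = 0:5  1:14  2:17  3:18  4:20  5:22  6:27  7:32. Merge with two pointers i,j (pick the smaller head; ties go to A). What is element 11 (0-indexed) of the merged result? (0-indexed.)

[i=0,j=0] A[i]=0<=B[j]=5 take 0 → i++
[i=1,j=0] A[i]=11>B[j]=5 take 5 → j++
[i=1,j=1] A[i]=11<=B[j]=14 take 11 → i++
[i=2,j=1] A[i]=17>B[j]=14 take 14 → j++
[i=2,j=2] A[i]=17<=B[j]=17 take 17 → i++
[i=3,j=2] A[i]=21>B[j]=17 take 17 → j++
[i=3,j=3] A[i]=21>B[j]=18 take 18 → j++
[i=3,j=4] A[i]=21>B[j]=20 take 20 → j++
[i=3,j=5] A[i]=21<=B[j]=22 take 21 → i++
[i=4,j=5] A done, take B[j]=22 → j++
[i=4,j=6] A done, take B[j]=27 → j++
[i=4,j=7] A done, take B[j]=32 → j++

merged[11] = 32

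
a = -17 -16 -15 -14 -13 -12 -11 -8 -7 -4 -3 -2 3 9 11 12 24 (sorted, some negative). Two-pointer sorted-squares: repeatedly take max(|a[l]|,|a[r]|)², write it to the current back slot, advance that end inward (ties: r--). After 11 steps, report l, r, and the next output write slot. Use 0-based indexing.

l=7, r=12, next write slot=5

l=0 r=16: |-17|<=|24| out[16]=576, r--
l=0 r=15: |-17|>|12| out[15]=289, l++
l=1 r=15: |-16|>|12| out[14]=256, l++
l=2 r=15: |-15|>|12| out[13]=225, l++
l=3 r=15: |-14|>|12| out[12]=196, l++
l=4 r=15: |-13|>|12| out[11]=169, l++
l=5 r=15: |-12|<=|12| out[10]=144, r--
l=5 r=14: |-12|>|11| out[9]=144, l++
l=6 r=14: |-11|<=|11| out[8]=121, r--
l=6 r=13: |-11|>|9| out[7]=121, l++
l=7 r=13: |-8|<=|9| out[6]=81, r--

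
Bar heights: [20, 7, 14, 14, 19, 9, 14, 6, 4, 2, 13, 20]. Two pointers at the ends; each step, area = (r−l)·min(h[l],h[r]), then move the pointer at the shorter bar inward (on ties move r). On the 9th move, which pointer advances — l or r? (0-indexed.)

r

[0,11] min(20,20)*11=220 best=220 * → r--
[0,10] min(20,13)*10=130 best=220 → r--
[0,9] min(20,2)*9=18 best=220 → r--
[0,8] min(20,4)*8=32 best=220 → r--
[0,7] min(20,6)*7=42 best=220 → r--
[0,6] min(20,14)*6=84 best=220 → r--
[0,5] min(20,9)*5=45 best=220 → r--
[0,4] min(20,19)*4=76 best=220 → r--
[0,3] min(20,14)*3=42 best=220 → r--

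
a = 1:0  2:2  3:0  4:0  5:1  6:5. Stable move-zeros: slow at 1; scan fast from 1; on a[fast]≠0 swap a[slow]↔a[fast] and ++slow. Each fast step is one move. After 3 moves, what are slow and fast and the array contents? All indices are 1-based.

slow=2, fast=4, a=[2, 0, 0, 0, 1, 5]

(s=1,f=1) a[fast]=0 → fast++
(s=1,f=2) a[fast]=2≠0 swap→a[1]=2 → slow++,fast++
(s=2,f=3) a[fast]=0 → fast++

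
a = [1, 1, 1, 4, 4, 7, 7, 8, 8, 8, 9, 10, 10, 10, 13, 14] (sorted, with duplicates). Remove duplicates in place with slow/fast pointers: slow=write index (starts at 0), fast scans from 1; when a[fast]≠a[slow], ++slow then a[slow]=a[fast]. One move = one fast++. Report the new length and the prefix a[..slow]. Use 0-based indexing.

slow=0 fast=1: a[fast]=1=a[slow] dup, fast++
slow=0 fast=2: a[fast]=1=a[slow] dup, fast++
slow=0 fast=3: a[fast]=4≠a[slow]=1 write a[1]=4, slow++,fast++
slow=1 fast=4: a[fast]=4=a[slow] dup, fast++
slow=1 fast=5: a[fast]=7≠a[slow]=4 write a[2]=7, slow++,fast++
slow=2 fast=6: a[fast]=7=a[slow] dup, fast++
slow=2 fast=7: a[fast]=8≠a[slow]=7 write a[3]=8, slow++,fast++
slow=3 fast=8: a[fast]=8=a[slow] dup, fast++
slow=3 fast=9: a[fast]=8=a[slow] dup, fast++
slow=3 fast=10: a[fast]=9≠a[slow]=8 write a[4]=9, slow++,fast++
slow=4 fast=11: a[fast]=10≠a[slow]=9 write a[5]=10, slow++,fast++
slow=5 fast=12: a[fast]=10=a[slow] dup, fast++
slow=5 fast=13: a[fast]=10=a[slow] dup, fast++
slow=5 fast=14: a[fast]=13≠a[slow]=10 write a[6]=13, slow++,fast++
slow=6 fast=15: a[fast]=14≠a[slow]=13 write a[7]=14, slow++,fast++

length 8; prefix = [1, 4, 7, 8, 9, 10, 13, 14]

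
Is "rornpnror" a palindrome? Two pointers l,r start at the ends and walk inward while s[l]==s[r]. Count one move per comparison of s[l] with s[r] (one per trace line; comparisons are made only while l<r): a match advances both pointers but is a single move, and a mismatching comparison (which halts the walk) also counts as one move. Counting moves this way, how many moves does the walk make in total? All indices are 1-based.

4 moves

l=1 r=9: 'r'=='r', l++,r--
l=2 r=8: 'o'=='o', l++,r--
l=3 r=7: 'r'=='r', l++,r--
l=4 r=6: 'n'=='n', l++,r--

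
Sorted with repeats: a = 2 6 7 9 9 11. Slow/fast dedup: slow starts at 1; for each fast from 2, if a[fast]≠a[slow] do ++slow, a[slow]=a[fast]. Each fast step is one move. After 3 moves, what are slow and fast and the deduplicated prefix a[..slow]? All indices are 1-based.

slow=4, fast=5, prefix=[2, 6, 7, 9]

slow=1 fast=2: a[fast]=6≠a[slow]=2 write a[2]=6, slow++,fast++
slow=2 fast=3: a[fast]=7≠a[slow]=6 write a[3]=7, slow++,fast++
slow=3 fast=4: a[fast]=9≠a[slow]=7 write a[4]=9, slow++,fast++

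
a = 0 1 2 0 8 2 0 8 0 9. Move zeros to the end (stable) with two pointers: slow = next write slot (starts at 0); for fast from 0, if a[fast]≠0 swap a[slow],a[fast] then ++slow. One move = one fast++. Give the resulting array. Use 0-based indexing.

slow=0 fast=0: a[fast]=0, fast++
slow=0 fast=1: a[fast]=1≠0 swap→a[0]=1, slow++,fast++
slow=1 fast=2: a[fast]=2≠0 swap→a[1]=2, slow++,fast++
slow=2 fast=3: a[fast]=0, fast++
slow=2 fast=4: a[fast]=8≠0 swap→a[2]=8, slow++,fast++
slow=3 fast=5: a[fast]=2≠0 swap→a[3]=2, slow++,fast++
slow=4 fast=6: a[fast]=0, fast++
slow=4 fast=7: a[fast]=8≠0 swap→a[4]=8, slow++,fast++
slow=5 fast=8: a[fast]=0, fast++
slow=5 fast=9: a[fast]=9≠0 swap→a[5]=9, slow++,fast++

[1, 2, 8, 2, 8, 9, 0, 0, 0, 0]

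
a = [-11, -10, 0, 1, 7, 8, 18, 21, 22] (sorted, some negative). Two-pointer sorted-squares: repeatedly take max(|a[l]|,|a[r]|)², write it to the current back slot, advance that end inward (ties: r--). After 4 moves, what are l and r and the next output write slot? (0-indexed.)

[0,8] |-11|<=|22| out[8]=484 → r--
[0,7] |-11|<=|21| out[7]=441 → r--
[0,6] |-11|<=|18| out[6]=324 → r--
[0,5] |-11|>|8| out[5]=121 → l++

l=1, r=5, next write slot=4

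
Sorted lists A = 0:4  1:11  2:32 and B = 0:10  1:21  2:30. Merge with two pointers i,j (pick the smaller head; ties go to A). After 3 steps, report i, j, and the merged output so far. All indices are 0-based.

i=2, j=1, merged so far=[4, 10, 11]

i=0 j=0: A[i]=4<=B[j]=10 take 4, i++
i=1 j=0: A[i]=11>B[j]=10 take 10, j++
i=1 j=1: A[i]=11<=B[j]=21 take 11, i++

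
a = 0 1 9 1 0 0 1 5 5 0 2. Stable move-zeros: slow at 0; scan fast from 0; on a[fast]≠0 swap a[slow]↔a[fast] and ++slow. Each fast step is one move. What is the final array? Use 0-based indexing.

slow=0 fast=0: a[fast]=0, fast++
slow=0 fast=1: a[fast]=1≠0 swap→a[0]=1, slow++,fast++
slow=1 fast=2: a[fast]=9≠0 swap→a[1]=9, slow++,fast++
slow=2 fast=3: a[fast]=1≠0 swap→a[2]=1, slow++,fast++
slow=3 fast=4: a[fast]=0, fast++
slow=3 fast=5: a[fast]=0, fast++
slow=3 fast=6: a[fast]=1≠0 swap→a[3]=1, slow++,fast++
slow=4 fast=7: a[fast]=5≠0 swap→a[4]=5, slow++,fast++
slow=5 fast=8: a[fast]=5≠0 swap→a[5]=5, slow++,fast++
slow=6 fast=9: a[fast]=0, fast++
slow=6 fast=10: a[fast]=2≠0 swap→a[6]=2, slow++,fast++

[1, 9, 1, 1, 5, 5, 2, 0, 0, 0, 0]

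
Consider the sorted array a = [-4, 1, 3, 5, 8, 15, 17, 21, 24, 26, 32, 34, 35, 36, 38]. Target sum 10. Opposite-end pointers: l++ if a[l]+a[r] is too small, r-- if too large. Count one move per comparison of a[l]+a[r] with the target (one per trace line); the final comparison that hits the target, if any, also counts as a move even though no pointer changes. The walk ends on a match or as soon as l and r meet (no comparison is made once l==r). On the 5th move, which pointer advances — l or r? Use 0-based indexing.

r

[0,14] -4+38=34 >10 → r--
[0,13] -4+36=32 >10 → r--
[0,12] -4+35=31 >10 → r--
[0,11] -4+34=30 >10 → r--
[0,10] -4+32=28 >10 → r--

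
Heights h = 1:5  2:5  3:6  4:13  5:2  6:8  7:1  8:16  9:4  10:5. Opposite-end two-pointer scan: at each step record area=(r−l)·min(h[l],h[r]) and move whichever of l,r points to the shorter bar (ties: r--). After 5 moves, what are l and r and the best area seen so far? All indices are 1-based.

[1,10] min(5,5)*9=45 best=45 * → r--
[1,9] min(5,4)*8=32 best=45 → r--
[1,8] min(5,16)*7=35 best=45 → l++
[2,8] min(5,16)*6=30 best=45 → l++
[3,8] min(6,16)*5=30 best=45 → l++

l=4, r=8, best area=45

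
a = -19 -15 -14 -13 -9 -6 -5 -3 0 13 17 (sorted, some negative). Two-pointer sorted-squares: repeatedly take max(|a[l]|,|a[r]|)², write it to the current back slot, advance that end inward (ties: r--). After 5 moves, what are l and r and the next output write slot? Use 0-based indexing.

l=3, r=8, next write slot=5

[0,10] |-19|>|17| out[10]=361 → l++
[1,10] |-15|<=|17| out[9]=289 → r--
[1,9] |-15|>|13| out[8]=225 → l++
[2,9] |-14|>|13| out[7]=196 → l++
[3,9] |-13|<=|13| out[6]=169 → r--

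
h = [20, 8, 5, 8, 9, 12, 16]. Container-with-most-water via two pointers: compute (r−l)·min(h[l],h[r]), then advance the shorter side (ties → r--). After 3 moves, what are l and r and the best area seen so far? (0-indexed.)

l=0, r=3, best area=96

[0,6] min(20,16)*6=96 best=96 * → r--
[0,5] min(20,12)*5=60 best=96 → r--
[0,4] min(20,9)*4=36 best=96 → r--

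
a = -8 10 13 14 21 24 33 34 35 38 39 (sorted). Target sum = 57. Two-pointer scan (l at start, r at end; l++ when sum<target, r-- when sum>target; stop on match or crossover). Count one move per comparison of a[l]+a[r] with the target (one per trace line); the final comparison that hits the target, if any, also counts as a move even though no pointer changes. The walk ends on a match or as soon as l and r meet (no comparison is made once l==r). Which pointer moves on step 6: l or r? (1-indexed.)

[1,11] -8+39=31 <57 → l++
[2,11] 10+39=49 <57 → l++
[3,11] 13+39=52 <57 → l++
[4,11] 14+39=53 <57 → l++
[5,11] 21+39=60 >57 → r--
[5,10] 21+38=59 >57 → r--

r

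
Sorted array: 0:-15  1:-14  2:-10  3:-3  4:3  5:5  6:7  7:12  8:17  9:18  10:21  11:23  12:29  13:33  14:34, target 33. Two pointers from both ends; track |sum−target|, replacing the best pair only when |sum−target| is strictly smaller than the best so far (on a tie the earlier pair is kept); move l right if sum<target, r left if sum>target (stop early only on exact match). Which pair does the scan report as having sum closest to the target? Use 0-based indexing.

[0,14] -15+34=19 d=14 * → l++
[1,14] -14+34=20 d=13 * → l++
[2,14] -10+34=24 d=9 * → l++
[3,14] -3+34=31 d=2 * → l++
[4,14] 3+34=37 d=4 → r--
[4,13] 3+33=36 d=3 → r--
[4,12] 3+29=32 d=1 * → l++
[5,12] 5+29=34 d=1 → r--
[5,11] 5+23=28 d=5 → l++
[6,11] 7+23=30 d=3 → l++
[7,11] 12+23=35 d=2 → r--
[7,10] 12+21=33 d=0 * → stop

pair (12, 21) with sum 33 (|Δ|=0)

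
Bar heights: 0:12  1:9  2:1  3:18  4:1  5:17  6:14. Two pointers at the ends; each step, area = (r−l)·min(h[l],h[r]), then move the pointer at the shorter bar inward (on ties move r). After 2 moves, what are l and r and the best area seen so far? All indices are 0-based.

[0,6] min(12,14)*6=72 best=72 * → l++
[1,6] min(9,14)*5=45 best=72 → l++

l=2, r=6, best area=72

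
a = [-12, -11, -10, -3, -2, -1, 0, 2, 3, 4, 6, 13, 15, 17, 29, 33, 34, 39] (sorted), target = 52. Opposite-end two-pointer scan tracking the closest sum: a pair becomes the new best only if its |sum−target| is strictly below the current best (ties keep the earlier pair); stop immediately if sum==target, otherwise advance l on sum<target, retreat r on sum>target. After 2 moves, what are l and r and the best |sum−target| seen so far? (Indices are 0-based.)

l=2, r=17, best |Δ|=24

l=0 r=17: -12+39=27 d=25 *, l++
l=1 r=17: -11+39=28 d=24 *, l++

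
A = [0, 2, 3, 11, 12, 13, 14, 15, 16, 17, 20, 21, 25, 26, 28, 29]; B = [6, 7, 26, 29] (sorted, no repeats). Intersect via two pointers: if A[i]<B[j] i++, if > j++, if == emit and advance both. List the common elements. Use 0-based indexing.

intersection = [26, 29]

[i=0,j=0] 0<6 → i++
[i=1,j=0] 2<6 → i++
[i=2,j=0] 3<6 → i++
[i=3,j=0] 11>6 → j++
[i=3,j=1] 11>7 → j++
[i=3,j=2] 11<26 → i++
[i=4,j=2] 12<26 → i++
[i=5,j=2] 13<26 → i++
[i=6,j=2] 14<26 → i++
[i=7,j=2] 15<26 → i++
[i=8,j=2] 16<26 → i++
[i=9,j=2] 17<26 → i++
[i=10,j=2] 20<26 → i++
[i=11,j=2] 21<26 → i++
[i=12,j=2] 25<26 → i++
[i=13,j=2] 26==26 emit → i++,j++
[i=14,j=3] 28<29 → i++
[i=15,j=3] 29==29 emit → i++,j++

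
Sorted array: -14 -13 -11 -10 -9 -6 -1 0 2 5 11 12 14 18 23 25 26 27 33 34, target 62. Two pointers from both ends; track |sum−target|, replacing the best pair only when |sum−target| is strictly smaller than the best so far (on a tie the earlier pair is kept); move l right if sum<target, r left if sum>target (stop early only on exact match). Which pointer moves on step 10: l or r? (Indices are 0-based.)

l

l=0 r=19: -14+34=20 d=42 *, l++
l=1 r=19: -13+34=21 d=41 *, l++
l=2 r=19: -11+34=23 d=39 *, l++
l=3 r=19: -10+34=24 d=38 *, l++
l=4 r=19: -9+34=25 d=37 *, l++
l=5 r=19: -6+34=28 d=34 *, l++
l=6 r=19: -1+34=33 d=29 *, l++
l=7 r=19: 0+34=34 d=28 *, l++
l=8 r=19: 2+34=36 d=26 *, l++
l=9 r=19: 5+34=39 d=23 *, l++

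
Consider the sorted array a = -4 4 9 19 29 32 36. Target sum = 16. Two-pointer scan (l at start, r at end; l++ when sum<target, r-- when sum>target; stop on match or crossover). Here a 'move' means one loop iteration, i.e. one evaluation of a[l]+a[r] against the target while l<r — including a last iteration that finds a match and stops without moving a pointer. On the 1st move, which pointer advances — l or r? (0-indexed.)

r

l=0 r=6: -4+36=32 >16, r--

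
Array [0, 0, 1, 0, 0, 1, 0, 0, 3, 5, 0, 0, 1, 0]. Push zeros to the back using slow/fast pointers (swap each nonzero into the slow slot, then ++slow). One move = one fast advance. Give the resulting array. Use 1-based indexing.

(s=1,f=1) a[fast]=0 → fast++
(s=1,f=2) a[fast]=0 → fast++
(s=1,f=3) a[fast]=1≠0 swap→a[1]=1 → slow++,fast++
(s=2,f=4) a[fast]=0 → fast++
(s=2,f=5) a[fast]=0 → fast++
(s=2,f=6) a[fast]=1≠0 swap→a[2]=1 → slow++,fast++
(s=3,f=7) a[fast]=0 → fast++
(s=3,f=8) a[fast]=0 → fast++
(s=3,f=9) a[fast]=3≠0 swap→a[3]=3 → slow++,fast++
(s=4,f=10) a[fast]=5≠0 swap→a[4]=5 → slow++,fast++
(s=5,f=11) a[fast]=0 → fast++
(s=5,f=12) a[fast]=0 → fast++
(s=5,f=13) a[fast]=1≠0 swap→a[5]=1 → slow++,fast++
(s=6,f=14) a[fast]=0 → fast++

[1, 1, 3, 5, 1, 0, 0, 0, 0, 0, 0, 0, 0, 0]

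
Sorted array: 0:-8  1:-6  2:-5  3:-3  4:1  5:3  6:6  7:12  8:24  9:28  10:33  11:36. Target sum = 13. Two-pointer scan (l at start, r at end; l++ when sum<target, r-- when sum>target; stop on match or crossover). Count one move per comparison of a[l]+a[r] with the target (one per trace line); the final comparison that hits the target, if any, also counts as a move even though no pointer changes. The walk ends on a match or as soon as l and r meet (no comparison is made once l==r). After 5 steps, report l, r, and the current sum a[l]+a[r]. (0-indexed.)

[0,11] -8+36=28 >13 → r--
[0,10] -8+33=25 >13 → r--
[0,9] -8+28=20 >13 → r--
[0,8] -8+24=16 >13 → r--
[0,7] -8+12=4 <13 → l++

l=1, r=7, sum=6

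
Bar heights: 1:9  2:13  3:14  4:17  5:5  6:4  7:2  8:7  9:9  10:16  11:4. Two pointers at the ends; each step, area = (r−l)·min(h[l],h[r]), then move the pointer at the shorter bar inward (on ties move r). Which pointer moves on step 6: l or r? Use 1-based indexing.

[1,11] min(9,4)*10=40 best=40 * → r--
[1,10] min(9,16)*9=81 best=81 * → l++
[2,10] min(13,16)*8=104 best=104 * → l++
[3,10] min(14,16)*7=98 best=104 → l++
[4,10] min(17,16)*6=96 best=104 → r--
[4,9] min(17,9)*5=45 best=104 → r--

r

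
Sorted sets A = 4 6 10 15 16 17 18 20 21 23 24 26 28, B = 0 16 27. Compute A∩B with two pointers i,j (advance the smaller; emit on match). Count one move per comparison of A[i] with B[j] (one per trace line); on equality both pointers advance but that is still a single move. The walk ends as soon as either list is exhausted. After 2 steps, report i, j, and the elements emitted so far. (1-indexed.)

[i=1,j=1] 4>0 → j++
[i=1,j=2] 4<16 → i++

i=2, j=2, emitted=[]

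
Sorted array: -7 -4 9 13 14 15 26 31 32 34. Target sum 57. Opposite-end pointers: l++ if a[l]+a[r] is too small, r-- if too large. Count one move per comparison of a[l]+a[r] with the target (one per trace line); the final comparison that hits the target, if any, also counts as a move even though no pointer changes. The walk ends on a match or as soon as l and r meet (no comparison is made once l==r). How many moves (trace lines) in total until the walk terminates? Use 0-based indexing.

l=0 r=9: -7+34=27 <57, l++
l=1 r=9: -4+34=30 <57, l++
l=2 r=9: 9+34=43 <57, l++
l=3 r=9: 13+34=47 <57, l++
l=4 r=9: 14+34=48 <57, l++
l=5 r=9: 15+34=49 <57, l++
l=6 r=9: 26+34=60 >57, r--
l=6 r=8: 26+32=58 >57, r--
l=6 r=7: 26+31=57, found

9 moves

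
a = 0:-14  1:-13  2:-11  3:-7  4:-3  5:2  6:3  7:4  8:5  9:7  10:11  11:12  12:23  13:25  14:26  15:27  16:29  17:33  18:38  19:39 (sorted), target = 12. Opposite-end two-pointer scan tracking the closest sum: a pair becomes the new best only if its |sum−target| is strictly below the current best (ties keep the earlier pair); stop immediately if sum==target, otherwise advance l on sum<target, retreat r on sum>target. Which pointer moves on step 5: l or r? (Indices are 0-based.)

[0,19] -14+39=25 d=13 * → r--
[0,18] -14+38=24 d=12 * → r--
[0,17] -14+33=19 d=7 * → r--
[0,16] -14+29=15 d=3 * → r--
[0,15] -14+27=13 d=1 * → r--

r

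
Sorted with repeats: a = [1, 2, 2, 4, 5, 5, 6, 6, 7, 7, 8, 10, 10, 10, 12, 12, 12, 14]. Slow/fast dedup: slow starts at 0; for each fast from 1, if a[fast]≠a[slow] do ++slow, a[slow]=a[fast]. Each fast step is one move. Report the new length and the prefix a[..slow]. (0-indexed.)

length 10; prefix = [1, 2, 4, 5, 6, 7, 8, 10, 12, 14]

slow=0 fast=1: a[fast]=2≠a[slow]=1 write a[1]=2, slow++,fast++
slow=1 fast=2: a[fast]=2=a[slow] dup, fast++
slow=1 fast=3: a[fast]=4≠a[slow]=2 write a[2]=4, slow++,fast++
slow=2 fast=4: a[fast]=5≠a[slow]=4 write a[3]=5, slow++,fast++
slow=3 fast=5: a[fast]=5=a[slow] dup, fast++
slow=3 fast=6: a[fast]=6≠a[slow]=5 write a[4]=6, slow++,fast++
slow=4 fast=7: a[fast]=6=a[slow] dup, fast++
slow=4 fast=8: a[fast]=7≠a[slow]=6 write a[5]=7, slow++,fast++
slow=5 fast=9: a[fast]=7=a[slow] dup, fast++
slow=5 fast=10: a[fast]=8≠a[slow]=7 write a[6]=8, slow++,fast++
slow=6 fast=11: a[fast]=10≠a[slow]=8 write a[7]=10, slow++,fast++
slow=7 fast=12: a[fast]=10=a[slow] dup, fast++
slow=7 fast=13: a[fast]=10=a[slow] dup, fast++
slow=7 fast=14: a[fast]=12≠a[slow]=10 write a[8]=12, slow++,fast++
slow=8 fast=15: a[fast]=12=a[slow] dup, fast++
slow=8 fast=16: a[fast]=12=a[slow] dup, fast++
slow=8 fast=17: a[fast]=14≠a[slow]=12 write a[9]=14, slow++,fast++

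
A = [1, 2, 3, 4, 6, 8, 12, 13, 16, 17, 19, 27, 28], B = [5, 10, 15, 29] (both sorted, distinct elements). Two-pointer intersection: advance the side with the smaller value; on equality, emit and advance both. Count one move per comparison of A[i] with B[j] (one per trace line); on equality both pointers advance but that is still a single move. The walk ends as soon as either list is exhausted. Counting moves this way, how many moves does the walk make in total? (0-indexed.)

16 moves

i=0 j=0: 1<5, i++
i=1 j=0: 2<5, i++
i=2 j=0: 3<5, i++
i=3 j=0: 4<5, i++
i=4 j=0: 6>5, j++
i=4 j=1: 6<10, i++
i=5 j=1: 8<10, i++
i=6 j=1: 12>10, j++
i=6 j=2: 12<15, i++
i=7 j=2: 13<15, i++
i=8 j=2: 16>15, j++
i=8 j=3: 16<29, i++
i=9 j=3: 17<29, i++
i=10 j=3: 19<29, i++
i=11 j=3: 27<29, i++
i=12 j=3: 28<29, i++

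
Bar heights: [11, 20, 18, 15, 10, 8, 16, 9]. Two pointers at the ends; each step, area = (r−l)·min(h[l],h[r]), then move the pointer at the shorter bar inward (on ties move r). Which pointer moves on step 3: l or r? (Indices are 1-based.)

[1,8] min(11,9)*7=63 best=63 * → r--
[1,7] min(11,16)*6=66 best=66 * → l++
[2,7] min(20,16)*5=80 best=80 * → r--

r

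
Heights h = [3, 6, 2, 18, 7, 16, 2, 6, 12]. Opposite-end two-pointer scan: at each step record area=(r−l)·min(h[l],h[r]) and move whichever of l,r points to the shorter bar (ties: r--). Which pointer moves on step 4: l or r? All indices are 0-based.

[0,8] min(3,12)*8=24 best=24 * → l++
[1,8] min(6,12)*7=42 best=42 * → l++
[2,8] min(2,12)*6=12 best=42 → l++
[3,8] min(18,12)*5=60 best=60 * → r--

r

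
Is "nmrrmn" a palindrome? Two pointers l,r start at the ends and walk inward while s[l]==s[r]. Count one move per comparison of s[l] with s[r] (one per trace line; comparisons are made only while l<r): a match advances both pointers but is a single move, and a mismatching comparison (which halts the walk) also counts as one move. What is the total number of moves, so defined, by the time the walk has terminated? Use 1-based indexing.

3 moves

l=1 r=6: 'n'=='n', l++,r--
l=2 r=5: 'm'=='m', l++,r--
l=3 r=4: 'r'=='r', l++,r--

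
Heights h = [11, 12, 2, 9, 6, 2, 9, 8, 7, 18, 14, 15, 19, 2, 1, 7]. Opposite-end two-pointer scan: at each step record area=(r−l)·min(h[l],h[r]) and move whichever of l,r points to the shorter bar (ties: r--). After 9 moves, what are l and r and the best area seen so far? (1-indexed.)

[1,16] min(11,7)*15=105 best=105 * → r--
[1,15] min(11,1)*14=14 best=105 → r--
[1,14] min(11,2)*13=26 best=105 → r--
[1,13] min(11,19)*12=132 best=132 * → l++
[2,13] min(12,19)*11=132 best=132 → l++
[3,13] min(2,19)*10=20 best=132 → l++
[4,13] min(9,19)*9=81 best=132 → l++
[5,13] min(6,19)*8=48 best=132 → l++
[6,13] min(2,19)*7=14 best=132 → l++

l=7, r=13, best area=132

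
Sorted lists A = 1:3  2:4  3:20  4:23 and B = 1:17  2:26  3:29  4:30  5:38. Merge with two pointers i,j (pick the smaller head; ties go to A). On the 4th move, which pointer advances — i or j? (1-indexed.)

i

i=1 j=1: A[i]=3<=B[j]=17 take 3, i++
i=2 j=1: A[i]=4<=B[j]=17 take 4, i++
i=3 j=1: A[i]=20>B[j]=17 take 17, j++
i=3 j=2: A[i]=20<=B[j]=26 take 20, i++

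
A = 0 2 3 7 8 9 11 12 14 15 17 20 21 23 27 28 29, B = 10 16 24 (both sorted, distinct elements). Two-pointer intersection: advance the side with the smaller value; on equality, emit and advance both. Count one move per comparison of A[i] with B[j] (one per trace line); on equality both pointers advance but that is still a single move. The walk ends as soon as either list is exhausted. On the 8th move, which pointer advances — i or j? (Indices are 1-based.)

[i=1,j=1] 0<10 → i++
[i=2,j=1] 2<10 → i++
[i=3,j=1] 3<10 → i++
[i=4,j=1] 7<10 → i++
[i=5,j=1] 8<10 → i++
[i=6,j=1] 9<10 → i++
[i=7,j=1] 11>10 → j++
[i=7,j=2] 11<16 → i++

i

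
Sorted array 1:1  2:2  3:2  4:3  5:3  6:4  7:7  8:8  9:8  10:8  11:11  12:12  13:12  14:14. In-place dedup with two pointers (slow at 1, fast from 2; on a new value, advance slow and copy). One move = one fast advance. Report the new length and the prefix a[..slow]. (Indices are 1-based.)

(s=1,f=2) a[fast]=2≠a[slow]=1 write a[2]=2 → slow++,fast++
(s=2,f=3) a[fast]=2=a[slow] dup → fast++
(s=2,f=4) a[fast]=3≠a[slow]=2 write a[3]=3 → slow++,fast++
(s=3,f=5) a[fast]=3=a[slow] dup → fast++
(s=3,f=6) a[fast]=4≠a[slow]=3 write a[4]=4 → slow++,fast++
(s=4,f=7) a[fast]=7≠a[slow]=4 write a[5]=7 → slow++,fast++
(s=5,f=8) a[fast]=8≠a[slow]=7 write a[6]=8 → slow++,fast++
(s=6,f=9) a[fast]=8=a[slow] dup → fast++
(s=6,f=10) a[fast]=8=a[slow] dup → fast++
(s=6,f=11) a[fast]=11≠a[slow]=8 write a[7]=11 → slow++,fast++
(s=7,f=12) a[fast]=12≠a[slow]=11 write a[8]=12 → slow++,fast++
(s=8,f=13) a[fast]=12=a[slow] dup → fast++
(s=8,f=14) a[fast]=14≠a[slow]=12 write a[9]=14 → slow++,fast++

length 9; prefix = [1, 2, 3, 4, 7, 8, 11, 12, 14]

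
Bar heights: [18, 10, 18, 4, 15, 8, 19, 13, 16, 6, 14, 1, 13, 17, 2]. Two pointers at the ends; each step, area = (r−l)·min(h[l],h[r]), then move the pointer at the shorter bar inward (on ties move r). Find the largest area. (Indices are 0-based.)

max area = 221

[0,14] min(18,2)*14=28 best=28 * → r--
[0,13] min(18,17)*13=221 best=221 * → r--
[0,12] min(18,13)*12=156 best=221 → r--
[0,11] min(18,1)*11=11 best=221 → r--
[0,10] min(18,14)*10=140 best=221 → r--
[0,9] min(18,6)*9=54 best=221 → r--
[0,8] min(18,16)*8=128 best=221 → r--
[0,7] min(18,13)*7=91 best=221 → r--
[0,6] min(18,19)*6=108 best=221 → l++
[1,6] min(10,19)*5=50 best=221 → l++
[2,6] min(18,19)*4=72 best=221 → l++
[3,6] min(4,19)*3=12 best=221 → l++
[4,6] min(15,19)*2=30 best=221 → l++
[5,6] min(8,19)*1=8 best=221 → l++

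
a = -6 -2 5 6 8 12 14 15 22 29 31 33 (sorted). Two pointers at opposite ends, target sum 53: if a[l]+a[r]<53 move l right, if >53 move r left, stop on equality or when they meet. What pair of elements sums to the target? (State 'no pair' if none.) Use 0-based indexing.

[0,11] -6+33=27 <53 → l++
[1,11] -2+33=31 <53 → l++
[2,11] 5+33=38 <53 → l++
[3,11] 6+33=39 <53 → l++
[4,11] 8+33=41 <53 → l++
[5,11] 12+33=45 <53 → l++
[6,11] 14+33=47 <53 → l++
[7,11] 15+33=48 <53 → l++
[8,11] 22+33=55 >53 → r--
[8,10] 22+31=53 → found

(22, 31)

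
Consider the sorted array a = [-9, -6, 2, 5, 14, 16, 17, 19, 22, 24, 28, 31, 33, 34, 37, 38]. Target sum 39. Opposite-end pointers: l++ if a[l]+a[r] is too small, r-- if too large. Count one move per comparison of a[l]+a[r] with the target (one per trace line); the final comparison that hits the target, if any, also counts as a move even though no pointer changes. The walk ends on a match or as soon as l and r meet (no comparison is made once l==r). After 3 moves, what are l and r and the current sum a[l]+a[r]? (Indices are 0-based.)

l=2, r=14, sum=39

l=0 r=15: -9+38=29 <39, l++
l=1 r=15: -6+38=32 <39, l++
l=2 r=15: 2+38=40 >39, r--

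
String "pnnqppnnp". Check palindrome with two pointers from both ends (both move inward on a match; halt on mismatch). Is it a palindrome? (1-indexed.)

not a palindrome (mismatch at 4,6)

l=1 r=9: 'p'=='p', l++,r--
l=2 r=8: 'n'=='n', l++,r--
l=3 r=7: 'n'=='n', l++,r--
l=4 r=6: 'q'!='p', stop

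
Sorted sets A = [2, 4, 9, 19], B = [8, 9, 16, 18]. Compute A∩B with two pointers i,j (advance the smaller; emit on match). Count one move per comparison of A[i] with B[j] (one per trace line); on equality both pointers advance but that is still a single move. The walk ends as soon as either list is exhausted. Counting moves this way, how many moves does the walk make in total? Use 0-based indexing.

i=0 j=0: 2<8, i++
i=1 j=0: 4<8, i++
i=2 j=0: 9>8, j++
i=2 j=1: 9==9 emit, i++,j++
i=3 j=2: 19>16, j++
i=3 j=3: 19>18, j++

6 moves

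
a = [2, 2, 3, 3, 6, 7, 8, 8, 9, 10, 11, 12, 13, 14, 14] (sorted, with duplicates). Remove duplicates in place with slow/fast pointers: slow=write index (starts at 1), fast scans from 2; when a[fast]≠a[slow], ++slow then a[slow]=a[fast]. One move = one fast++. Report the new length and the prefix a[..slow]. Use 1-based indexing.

slow=1 fast=2: a[fast]=2=a[slow] dup, fast++
slow=1 fast=3: a[fast]=3≠a[slow]=2 write a[2]=3, slow++,fast++
slow=2 fast=4: a[fast]=3=a[slow] dup, fast++
slow=2 fast=5: a[fast]=6≠a[slow]=3 write a[3]=6, slow++,fast++
slow=3 fast=6: a[fast]=7≠a[slow]=6 write a[4]=7, slow++,fast++
slow=4 fast=7: a[fast]=8≠a[slow]=7 write a[5]=8, slow++,fast++
slow=5 fast=8: a[fast]=8=a[slow] dup, fast++
slow=5 fast=9: a[fast]=9≠a[slow]=8 write a[6]=9, slow++,fast++
slow=6 fast=10: a[fast]=10≠a[slow]=9 write a[7]=10, slow++,fast++
slow=7 fast=11: a[fast]=11≠a[slow]=10 write a[8]=11, slow++,fast++
slow=8 fast=12: a[fast]=12≠a[slow]=11 write a[9]=12, slow++,fast++
slow=9 fast=13: a[fast]=13≠a[slow]=12 write a[10]=13, slow++,fast++
slow=10 fast=14: a[fast]=14≠a[slow]=13 write a[11]=14, slow++,fast++
slow=11 fast=15: a[fast]=14=a[slow] dup, fast++

length 11; prefix = [2, 3, 6, 7, 8, 9, 10, 11, 12, 13, 14]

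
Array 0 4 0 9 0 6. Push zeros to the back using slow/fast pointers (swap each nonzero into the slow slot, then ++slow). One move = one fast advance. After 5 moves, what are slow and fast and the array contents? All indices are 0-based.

slow=0 fast=0: a[fast]=0, fast++
slow=0 fast=1: a[fast]=4≠0 swap→a[0]=4, slow++,fast++
slow=1 fast=2: a[fast]=0, fast++
slow=1 fast=3: a[fast]=9≠0 swap→a[1]=9, slow++,fast++
slow=2 fast=4: a[fast]=0, fast++

slow=2, fast=5, a=[4, 9, 0, 0, 0, 6]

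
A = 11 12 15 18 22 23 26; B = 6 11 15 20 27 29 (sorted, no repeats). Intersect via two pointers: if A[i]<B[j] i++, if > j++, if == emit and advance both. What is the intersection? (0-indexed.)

i=0 j=0: 11>6, j++
i=0 j=1: 11==11 emit, i++,j++
i=1 j=2: 12<15, i++
i=2 j=2: 15==15 emit, i++,j++
i=3 j=3: 18<20, i++
i=4 j=3: 22>20, j++
i=4 j=4: 22<27, i++
i=5 j=4: 23<27, i++
i=6 j=4: 26<27, i++

intersection = [11, 15]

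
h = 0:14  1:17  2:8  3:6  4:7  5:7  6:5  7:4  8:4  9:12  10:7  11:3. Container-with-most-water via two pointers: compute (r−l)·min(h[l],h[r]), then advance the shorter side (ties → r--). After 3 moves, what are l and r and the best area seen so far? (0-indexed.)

l=0, r=8, best area=108

l=0 r=11: min(14,3)*11=33 best=33 *, r--
l=0 r=10: min(14,7)*10=70 best=70 *, r--
l=0 r=9: min(14,12)*9=108 best=108 *, r--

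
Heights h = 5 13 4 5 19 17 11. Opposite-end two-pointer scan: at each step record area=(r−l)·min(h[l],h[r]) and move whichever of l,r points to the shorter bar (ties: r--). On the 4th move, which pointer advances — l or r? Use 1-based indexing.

[1,7] min(5,11)*6=30 best=30 * → l++
[2,7] min(13,11)*5=55 best=55 * → r--
[2,6] min(13,17)*4=52 best=55 → l++
[3,6] min(4,17)*3=12 best=55 → l++

l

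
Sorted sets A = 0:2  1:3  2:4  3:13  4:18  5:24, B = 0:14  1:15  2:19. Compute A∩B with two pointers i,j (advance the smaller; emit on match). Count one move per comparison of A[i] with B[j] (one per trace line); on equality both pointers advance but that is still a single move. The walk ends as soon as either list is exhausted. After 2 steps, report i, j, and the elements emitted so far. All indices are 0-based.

i=2, j=0, emitted=[]

i=0 j=0: 2<14, i++
i=1 j=0: 3<14, i++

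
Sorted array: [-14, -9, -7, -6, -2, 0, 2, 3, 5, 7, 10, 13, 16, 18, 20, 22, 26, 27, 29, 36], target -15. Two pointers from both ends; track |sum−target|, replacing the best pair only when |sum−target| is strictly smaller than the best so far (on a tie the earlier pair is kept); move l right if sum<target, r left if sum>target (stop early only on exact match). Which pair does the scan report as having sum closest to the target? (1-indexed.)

pair (-9, -6) with sum -15 (|Δ|=0)

l=1 r=20: -14+36=22 d=37 *, r--
l=1 r=19: -14+29=15 d=30 *, r--
l=1 r=18: -14+27=13 d=28 *, r--
l=1 r=17: -14+26=12 d=27 *, r--
l=1 r=16: -14+22=8 d=23 *, r--
l=1 r=15: -14+20=6 d=21 *, r--
l=1 r=14: -14+18=4 d=19 *, r--
l=1 r=13: -14+16=2 d=17 *, r--
l=1 r=12: -14+13=-1 d=14 *, r--
l=1 r=11: -14+10=-4 d=11 *, r--
l=1 r=10: -14+7=-7 d=8 *, r--
l=1 r=9: -14+5=-9 d=6 *, r--
l=1 r=8: -14+3=-11 d=4 *, r--
l=1 r=7: -14+2=-12 d=3 *, r--
l=1 r=6: -14+0=-14 d=1 *, r--
l=1 r=5: -14+-2=-16 d=1, l++
l=2 r=5: -9+-2=-11 d=4, r--
l=2 r=4: -9+-6=-15 d=0 *, stop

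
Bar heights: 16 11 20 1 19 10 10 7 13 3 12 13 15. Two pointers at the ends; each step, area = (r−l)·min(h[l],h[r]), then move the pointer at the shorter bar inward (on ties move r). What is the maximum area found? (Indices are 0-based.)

max area = 180

l=0 r=12: min(16,15)*12=180 best=180 *, r--
l=0 r=11: min(16,13)*11=143 best=180, r--
l=0 r=10: min(16,12)*10=120 best=180, r--
l=0 r=9: min(16,3)*9=27 best=180, r--
l=0 r=8: min(16,13)*8=104 best=180, r--
l=0 r=7: min(16,7)*7=49 best=180, r--
l=0 r=6: min(16,10)*6=60 best=180, r--
l=0 r=5: min(16,10)*5=50 best=180, r--
l=0 r=4: min(16,19)*4=64 best=180, l++
l=1 r=4: min(11,19)*3=33 best=180, l++
l=2 r=4: min(20,19)*2=38 best=180, r--
l=2 r=3: min(20,1)*1=1 best=180, r--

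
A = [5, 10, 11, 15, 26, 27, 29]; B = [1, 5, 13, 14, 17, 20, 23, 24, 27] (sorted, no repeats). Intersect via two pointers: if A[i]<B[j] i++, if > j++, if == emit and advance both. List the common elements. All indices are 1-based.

i=1 j=1: 5>1, j++
i=1 j=2: 5==5 emit, i++,j++
i=2 j=3: 10<13, i++
i=3 j=3: 11<13, i++
i=4 j=3: 15>13, j++
i=4 j=4: 15>14, j++
i=4 j=5: 15<17, i++
i=5 j=5: 26>17, j++
i=5 j=6: 26>20, j++
i=5 j=7: 26>23, j++
i=5 j=8: 26>24, j++
i=5 j=9: 26<27, i++
i=6 j=9: 27==27 emit, i++,j++

intersection = [5, 27]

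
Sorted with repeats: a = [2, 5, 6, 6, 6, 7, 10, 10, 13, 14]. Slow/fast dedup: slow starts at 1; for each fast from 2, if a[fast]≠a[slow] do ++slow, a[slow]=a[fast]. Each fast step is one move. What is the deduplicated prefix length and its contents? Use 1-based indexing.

length 7; prefix = [2, 5, 6, 7, 10, 13, 14]

slow=1 fast=2: a[fast]=5≠a[slow]=2 write a[2]=5, slow++,fast++
slow=2 fast=3: a[fast]=6≠a[slow]=5 write a[3]=6, slow++,fast++
slow=3 fast=4: a[fast]=6=a[slow] dup, fast++
slow=3 fast=5: a[fast]=6=a[slow] dup, fast++
slow=3 fast=6: a[fast]=7≠a[slow]=6 write a[4]=7, slow++,fast++
slow=4 fast=7: a[fast]=10≠a[slow]=7 write a[5]=10, slow++,fast++
slow=5 fast=8: a[fast]=10=a[slow] dup, fast++
slow=5 fast=9: a[fast]=13≠a[slow]=10 write a[6]=13, slow++,fast++
slow=6 fast=10: a[fast]=14≠a[slow]=13 write a[7]=14, slow++,fast++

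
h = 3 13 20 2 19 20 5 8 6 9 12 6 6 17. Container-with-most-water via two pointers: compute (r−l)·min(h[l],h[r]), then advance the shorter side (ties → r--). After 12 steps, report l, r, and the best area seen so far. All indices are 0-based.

l=2, r=3, best area=187

l=0 r=13: min(3,17)*13=39 best=39 *, l++
l=1 r=13: min(13,17)*12=156 best=156 *, l++
l=2 r=13: min(20,17)*11=187 best=187 *, r--
l=2 r=12: min(20,6)*10=60 best=187, r--
l=2 r=11: min(20,6)*9=54 best=187, r--
l=2 r=10: min(20,12)*8=96 best=187, r--
l=2 r=9: min(20,9)*7=63 best=187, r--
l=2 r=8: min(20,6)*6=36 best=187, r--
l=2 r=7: min(20,8)*5=40 best=187, r--
l=2 r=6: min(20,5)*4=20 best=187, r--
l=2 r=5: min(20,20)*3=60 best=187, r--
l=2 r=4: min(20,19)*2=38 best=187, r--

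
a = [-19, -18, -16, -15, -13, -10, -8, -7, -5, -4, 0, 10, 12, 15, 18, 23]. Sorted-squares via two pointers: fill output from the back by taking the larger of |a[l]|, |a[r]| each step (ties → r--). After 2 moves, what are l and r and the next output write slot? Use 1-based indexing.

[1,16] |-19|<=|23| out[16]=529 → r--
[1,15] |-19|>|18| out[15]=361 → l++

l=2, r=15, next write slot=14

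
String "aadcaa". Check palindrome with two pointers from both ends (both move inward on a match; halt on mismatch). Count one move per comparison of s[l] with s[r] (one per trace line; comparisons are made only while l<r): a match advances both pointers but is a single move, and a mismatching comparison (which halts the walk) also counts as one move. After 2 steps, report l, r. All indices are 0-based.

l=2, r=3

l=0 r=5: 'a'=='a', l++,r--
l=1 r=4: 'a'=='a', l++,r--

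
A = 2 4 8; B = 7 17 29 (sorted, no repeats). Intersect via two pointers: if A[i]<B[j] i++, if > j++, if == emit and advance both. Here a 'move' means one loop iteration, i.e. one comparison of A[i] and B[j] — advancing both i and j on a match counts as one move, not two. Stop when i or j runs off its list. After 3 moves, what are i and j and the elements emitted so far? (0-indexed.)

i=0 j=0: 2<7, i++
i=1 j=0: 4<7, i++
i=2 j=0: 8>7, j++

i=2, j=1, emitted=[]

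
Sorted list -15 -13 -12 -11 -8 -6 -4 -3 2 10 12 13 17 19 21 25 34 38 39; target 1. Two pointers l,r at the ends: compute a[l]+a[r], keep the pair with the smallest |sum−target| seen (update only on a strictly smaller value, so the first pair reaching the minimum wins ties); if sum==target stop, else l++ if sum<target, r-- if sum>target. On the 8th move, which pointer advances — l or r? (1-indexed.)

l=1 r=19: -15+39=24 d=23 *, r--
l=1 r=18: -15+38=23 d=22 *, r--
l=1 r=17: -15+34=19 d=18 *, r--
l=1 r=16: -15+25=10 d=9 *, r--
l=1 r=15: -15+21=6 d=5 *, r--
l=1 r=14: -15+19=4 d=3 *, r--
l=1 r=13: -15+17=2 d=1 *, r--
l=1 r=12: -15+13=-2 d=3, l++

l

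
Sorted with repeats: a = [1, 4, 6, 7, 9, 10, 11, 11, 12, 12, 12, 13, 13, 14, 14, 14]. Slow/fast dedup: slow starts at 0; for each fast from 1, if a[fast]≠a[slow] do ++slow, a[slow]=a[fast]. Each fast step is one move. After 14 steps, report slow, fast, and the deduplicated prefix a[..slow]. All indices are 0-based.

slow=9, fast=15, prefix=[1, 4, 6, 7, 9, 10, 11, 12, 13, 14]

slow=0 fast=1: a[fast]=4≠a[slow]=1 write a[1]=4, slow++,fast++
slow=1 fast=2: a[fast]=6≠a[slow]=4 write a[2]=6, slow++,fast++
slow=2 fast=3: a[fast]=7≠a[slow]=6 write a[3]=7, slow++,fast++
slow=3 fast=4: a[fast]=9≠a[slow]=7 write a[4]=9, slow++,fast++
slow=4 fast=5: a[fast]=10≠a[slow]=9 write a[5]=10, slow++,fast++
slow=5 fast=6: a[fast]=11≠a[slow]=10 write a[6]=11, slow++,fast++
slow=6 fast=7: a[fast]=11=a[slow] dup, fast++
slow=6 fast=8: a[fast]=12≠a[slow]=11 write a[7]=12, slow++,fast++
slow=7 fast=9: a[fast]=12=a[slow] dup, fast++
slow=7 fast=10: a[fast]=12=a[slow] dup, fast++
slow=7 fast=11: a[fast]=13≠a[slow]=12 write a[8]=13, slow++,fast++
slow=8 fast=12: a[fast]=13=a[slow] dup, fast++
slow=8 fast=13: a[fast]=14≠a[slow]=13 write a[9]=14, slow++,fast++
slow=9 fast=14: a[fast]=14=a[slow] dup, fast++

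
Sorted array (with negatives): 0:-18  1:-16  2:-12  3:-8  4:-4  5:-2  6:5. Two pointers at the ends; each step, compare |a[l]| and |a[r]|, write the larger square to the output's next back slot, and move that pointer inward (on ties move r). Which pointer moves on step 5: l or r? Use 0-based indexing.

[0,6] |-18|>|5| out[6]=324 → l++
[1,6] |-16|>|5| out[5]=256 → l++
[2,6] |-12|>|5| out[4]=144 → l++
[3,6] |-8|>|5| out[3]=64 → l++
[4,6] |-4|<=|5| out[2]=25 → r--

r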